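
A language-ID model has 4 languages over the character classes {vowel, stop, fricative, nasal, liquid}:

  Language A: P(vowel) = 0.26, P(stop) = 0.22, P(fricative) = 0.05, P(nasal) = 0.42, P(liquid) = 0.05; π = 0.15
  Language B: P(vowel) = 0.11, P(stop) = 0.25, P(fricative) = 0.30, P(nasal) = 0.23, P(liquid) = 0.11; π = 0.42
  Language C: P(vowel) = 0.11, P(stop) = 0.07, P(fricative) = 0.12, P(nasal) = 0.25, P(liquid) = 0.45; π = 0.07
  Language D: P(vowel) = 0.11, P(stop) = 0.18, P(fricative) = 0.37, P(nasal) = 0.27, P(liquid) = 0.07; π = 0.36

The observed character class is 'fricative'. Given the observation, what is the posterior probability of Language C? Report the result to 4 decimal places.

0.0305

Posterior ∝ prior × likelihood, so P(k | x) ∝ π_k f_k(x); normalise over all components.
Categorical probabilities:
  f_A = 0.05
  f_B = 0.3
  f_C = 0.12
  f_D = 0.37
Multiply by the mixture weights:
  π_A·f_A = 0.15 × 0.05 = 0.0075
  π_B·f_B = 0.42 × 0.3 = 0.126
  π_C·f_C = 0.07 × 0.12 = 0.0084
  π_D·f_D = 0.36 × 0.37 = 0.1332
Marginal: 0.0075 + 0.126 + 0.0084 + 0.1332 = 0.2751
So the posterior for Language C is 0.0084 / 0.2751 ≈ 0.0305.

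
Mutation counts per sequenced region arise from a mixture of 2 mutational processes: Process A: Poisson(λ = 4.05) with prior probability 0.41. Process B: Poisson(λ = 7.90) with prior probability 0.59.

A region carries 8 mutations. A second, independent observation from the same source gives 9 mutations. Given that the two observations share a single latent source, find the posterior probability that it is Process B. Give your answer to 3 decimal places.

0.982

By Bayes' theorem, P(k | x) = π_k f_k(x) / Σ_j π_j f_j(x).
Since both observations come from the same component, the likelihood for component k is f_k(x₁)·f_k(x₂).
  L_A = [0.0312771] × [0.0140747] = 0.000440217
  L_B = [0.139499] × [0.122449] = 0.0170814
Prior × likelihood for each component:
  π_A·L_A = 0.41 × 0.000440217 = 0.000180489
  π_B·L_B = 0.59 × 0.0170814 = 0.010078
Normaliser: 0.000180489 + 0.010078 = 0.0102585
Responsibility of Process B: 0.010078 / 0.0102585 ≈ 0.982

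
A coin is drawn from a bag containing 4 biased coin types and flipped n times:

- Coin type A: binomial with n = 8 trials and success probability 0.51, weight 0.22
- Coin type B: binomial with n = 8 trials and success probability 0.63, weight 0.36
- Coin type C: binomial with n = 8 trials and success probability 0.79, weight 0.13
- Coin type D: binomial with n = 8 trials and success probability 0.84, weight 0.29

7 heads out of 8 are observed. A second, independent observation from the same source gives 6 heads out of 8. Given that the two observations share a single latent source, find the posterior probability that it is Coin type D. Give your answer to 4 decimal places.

0.5393

Posterior ∝ prior × likelihood, so P(k | x) ∝ w_k f_k(x); normalise over all components.
Since both observations come from the same component, the likelihood for component k is f_k(x₁)·f_k(x₂).
  p_A = [0.0351785] × [0.118296] = 0.00416149
  p_B = [0.116594] × [0.239665] = 0.0279435
  p_C = [0.322626] × [0.300164] = 0.0968407
  p_D = [0.377716] × [0.25181] = 0.0951127
Multiply by the mixture weights:
  w_A·p_A = 0.22 × 0.00416149 = 0.000915527
  w_B·p_B = 0.36 × 0.0279435 = 0.0100596
  w_C·p_C = 0.13 × 0.0968407 = 0.0125893
  w_D·p_D = 0.29 × 0.0951127 = 0.0275827
Normaliser: 0.000915527 + 0.0100596 + 0.0125893 + 0.0275827 = 0.0511472
Responsibility of Coin type D: 0.0275827 / 0.0511472 ≈ 0.5393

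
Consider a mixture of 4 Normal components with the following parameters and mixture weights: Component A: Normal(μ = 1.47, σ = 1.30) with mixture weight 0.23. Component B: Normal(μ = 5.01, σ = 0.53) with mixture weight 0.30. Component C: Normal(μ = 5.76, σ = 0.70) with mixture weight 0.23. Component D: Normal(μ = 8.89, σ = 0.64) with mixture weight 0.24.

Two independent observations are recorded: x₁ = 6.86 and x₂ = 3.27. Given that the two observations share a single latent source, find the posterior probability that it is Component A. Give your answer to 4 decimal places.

P(component k | x) = w_k·f_k(x) / marginal(x), where marginal(x) = Σ_j w_j·f_j(x).
Since both observations come from the same component, the likelihood for component k is f_k(x₁)·f_k(x₂).
  p_A = [(1/(1.30·√(2π)))·exp(−(6.86−1.47)²/(2·1.30²)) = 0.306879·exp(-8.59530) = 5.67645e-05] × [0.117669] = 6.67941e-06
  p_B = [(1/(0.53·√(2π)))·exp(−(6.86−5.01)²/(2·0.53²)) = 0.752721·exp(-6.09203) = 0.00170177] × [0.00343696] = 5.84893e-06
  p_C = [(1/(0.70·√(2π)))·exp(−(6.86−5.76)²/(2·0.70²)) = 0.569918·exp(-1.23469) = 0.165803] × [0.00101904] = 0.000168959
  p_D = [(1/(0.64·√(2π)))·exp(−(6.86−8.89)²/(2·0.64²)) = 0.623347·exp(-5.03040) = 0.00407434] × [1.12313e-17] = 4.57601e-20
Multiply by the mixture weights:
  w_A·p_A = 0.23 × 6.67941e-06 = 1.53626e-06
  w_B·p_B = 0.30 × 5.84893e-06 = 1.75468e-06
  w_C·p_C = 0.23 × 0.000168959 = 3.88606e-05
  w_D·p_D = 0.24 × 4.57601e-20 = 1.09824e-20
Evidence: 1.53626e-06 + 1.75468e-06 + 3.88606e-05 + 1.09824e-20 = 4.21515e-05
So the posterior for Component A is 1.53626e-06 / 4.21515e-05 ≈ 0.0364.

0.0364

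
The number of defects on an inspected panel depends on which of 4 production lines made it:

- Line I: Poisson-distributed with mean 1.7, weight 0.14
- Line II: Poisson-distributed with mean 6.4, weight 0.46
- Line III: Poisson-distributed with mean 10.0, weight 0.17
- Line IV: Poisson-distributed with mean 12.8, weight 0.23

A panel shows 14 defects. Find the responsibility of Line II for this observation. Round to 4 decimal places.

Posterior ∝ prior × likelihood, so P(k | x) ∝ P(Z=k) f_k(x); normalise over all components.
Component likelihoods at x = 14 defects:
  f_I = e^(−1.7)·1.7^14/14! = 3.52838e-09
  f_II = e^(−6.4)·6.4^14/14! = 0.0036866
  f_III = e^(−10.0)·10.0^14/14! = 0.0520771
  f_IV = e^(−12.8)·12.8^14/14! = 0.10036
Weight by the priors:
  P(Z=I)·f_I = 0.14 × 3.52838e-09 = 4.93974e-10
  P(Z=II)·f_II = 0.46 × 0.0036866 = 0.00169584
  P(Z=III)·f_III = 0.17 × 0.0520771 = 0.00885311
  P(Z=IV)·f_IV = 0.23 × 0.10036 = 0.0230829
Denominator: 4.93974e-10 + 0.00169584 + 0.00885311 + 0.0230829 = 0.0336318
P(Line II | x) = 0.00169584 / 0.0336318 ≈ 0.0504

0.0504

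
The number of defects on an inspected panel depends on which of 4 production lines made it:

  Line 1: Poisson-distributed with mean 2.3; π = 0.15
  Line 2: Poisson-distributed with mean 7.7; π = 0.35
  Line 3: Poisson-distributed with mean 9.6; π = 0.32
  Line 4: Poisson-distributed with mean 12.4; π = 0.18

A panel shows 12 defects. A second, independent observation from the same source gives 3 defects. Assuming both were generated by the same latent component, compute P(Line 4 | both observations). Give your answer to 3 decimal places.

0.034

The responsibility of component k is π_k f_k(x) divided by Σ_j π_j f_j(x).
Since both observations come from the same component, the likelihood for component k is f_k(x₁)·f_k(x₂).
  L_1 = [4.58691e-06] × [0.203308] = 9.32556e-07
  L_2 = [0.0410662] × [0.0344551] = 0.00141494
  L_3 = [0.0866345] × [0.00998701] = 0.000865219
  L_4 = [0.113624] × [0.00130877] = 0.000148708
Prior × likelihood for each component:
  π_1·L_1 = 0.15 × 9.32556e-07 = 1.39883e-07
  π_2·L_2 = 0.35 × 0.00141494 = 0.000495229
  π_3·L_3 = 0.32 × 0.000865219 = 0.00027687
  π_4·L_4 = 0.18 × 0.000148708 = 2.67674e-05
Sum: 1.39883e-07 + 0.000495229 + 0.00027687 + 2.67674e-05 = 0.000799006
P(Line 4 | x₁,x₂) ≈ 0.034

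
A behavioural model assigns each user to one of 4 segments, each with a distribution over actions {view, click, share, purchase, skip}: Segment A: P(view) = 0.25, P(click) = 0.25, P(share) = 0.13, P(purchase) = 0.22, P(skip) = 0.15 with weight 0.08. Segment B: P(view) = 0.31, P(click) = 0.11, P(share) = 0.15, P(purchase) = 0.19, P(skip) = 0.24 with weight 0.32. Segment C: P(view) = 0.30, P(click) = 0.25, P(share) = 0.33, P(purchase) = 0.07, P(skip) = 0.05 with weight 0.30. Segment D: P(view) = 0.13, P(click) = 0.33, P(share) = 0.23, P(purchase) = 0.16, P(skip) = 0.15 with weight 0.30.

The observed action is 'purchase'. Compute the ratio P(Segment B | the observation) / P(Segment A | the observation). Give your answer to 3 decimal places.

Posterior odds = (π_i f_i(x)) / (π_j f_j(x)); the normalising sum cancels.
Component likelihoods at x = 'purchase':
  p_A = 0.22
  p_B = 0.19
  p_C = 0.07
  p_D = 0.16
Posterior odds = (π_B·p_B) / (π_A·p_A) = (0.32·0.19) / (0.08·0.22) = 0.0608 / 0.0176 ≈ 3.455

3.455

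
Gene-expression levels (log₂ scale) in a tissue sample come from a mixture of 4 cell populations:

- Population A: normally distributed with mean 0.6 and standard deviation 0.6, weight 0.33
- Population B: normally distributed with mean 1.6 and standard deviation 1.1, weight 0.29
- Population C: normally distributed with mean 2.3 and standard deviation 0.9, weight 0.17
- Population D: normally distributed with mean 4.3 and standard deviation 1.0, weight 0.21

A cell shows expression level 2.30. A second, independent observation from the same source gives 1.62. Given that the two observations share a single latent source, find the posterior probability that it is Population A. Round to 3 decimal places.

0.011

Posterior ∝ prior × likelihood, so P(k | x) ∝ P(Z=k) f_k(x); normalise over all components.
Since both observations come from the same component, the likelihood for component k is f_k(x₁)·f_k(x₂).
  f_A = [0.0120102] × [0.156748] = 0.00188258
  f_B = [0.296198] × [0.362615] = 0.107406
  f_C = [0.443269] × [0.333201] = 0.147698
  f_D = [0.053991] × [0.0109969] = 0.000593735
Unnormalised posteriors:
  P(Z=A)·f_A = 0.33 × 0.00188258 = 0.00062125
  P(Z=B)·f_B = 0.29 × 0.107406 = 0.0311477
  P(Z=C)·f_C = 0.17 × 0.147698 = 0.0251086
  P(Z=D)·f_D = 0.21 × 0.000593735 = 0.000124684
Marginal: 0.00062125 + 0.0311477 + 0.0251086 + 0.000124684 = 0.0570022
Responsibility of Population A: 0.00062125 / 0.0570022 ≈ 0.011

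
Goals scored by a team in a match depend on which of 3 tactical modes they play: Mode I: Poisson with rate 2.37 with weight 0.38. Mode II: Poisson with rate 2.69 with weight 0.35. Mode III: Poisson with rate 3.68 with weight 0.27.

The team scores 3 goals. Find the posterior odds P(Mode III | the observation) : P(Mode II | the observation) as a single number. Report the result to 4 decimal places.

Only the two components matter; the odds are (P(Z=i) f_i(x)) / (P(Z=j) f_j(x)).
Evaluate each component's likelihood at the observed value:
  p_I = 0.207403
  p_II = 0.220218
  p_III = 0.209502
Odds = (0.27/0.35) × (0.209502/0.220218) = 0.771429 × 0.951339 ≈ 0.7339

0.7339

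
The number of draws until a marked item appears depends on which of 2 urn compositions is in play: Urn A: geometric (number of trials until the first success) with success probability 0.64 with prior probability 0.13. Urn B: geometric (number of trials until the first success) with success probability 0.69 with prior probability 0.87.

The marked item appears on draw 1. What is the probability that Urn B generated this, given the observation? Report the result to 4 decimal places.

Posterior ∝ prior × likelihood, so P(k | x) ∝ π_k f_k(x); normalise over all components.
Geometric probabilities:
  p_A = 0.64·(1−0.64)^0 = 0.64·1 = 0.64
  p_B = 0.69·(1−0.69)^0 = 0.69·1 = 0.69
Prior × likelihood for each component:
  π_A·p_A = 0.13 × 0.64 = 0.0832
  π_B·p_B = 0.87 × 0.69 = 0.6003
Denominator: 0.0832 + 0.6003 = 0.6835
P(Urn B | 1) = 0.6003 / 0.6835 ≈ 0.8783

0.8783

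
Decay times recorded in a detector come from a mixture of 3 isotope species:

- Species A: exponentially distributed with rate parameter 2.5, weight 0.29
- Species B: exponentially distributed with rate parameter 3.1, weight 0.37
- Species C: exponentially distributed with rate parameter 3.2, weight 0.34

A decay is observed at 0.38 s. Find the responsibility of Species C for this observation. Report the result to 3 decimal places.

0.337

Apply Bayes' rule: the posterior for each component is proportional to its prior times its likelihood at x.
Evaluate each component's likelihood at the observed value:
  p_A = 2.5·e^(−2.5·0.38) = 2.5·e^(−0.9500) = 0.966853
  p_B = 3.1·e^(−3.1·0.38) = 3.1·e^(−1.1780) = 0.954471
  p_C = 3.2·e^(−3.2·0.38) = 3.2·e^(−1.2160) = 0.948523
Weight by the priors:
  π_A·p_A = 0.29 × 0.966853 = 0.280387
  π_B·p_B = 0.37 × 0.954471 = 0.353154
  π_C·p_C = 0.34 × 0.948523 = 0.322498
Normaliser: 0.280387 + 0.353154 + 0.322498 = 0.956039
P(Species C | x) ≈ 0.337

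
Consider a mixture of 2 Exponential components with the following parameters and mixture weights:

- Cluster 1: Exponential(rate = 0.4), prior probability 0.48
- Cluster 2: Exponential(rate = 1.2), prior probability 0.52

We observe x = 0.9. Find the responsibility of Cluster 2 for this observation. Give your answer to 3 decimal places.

0.613

P(component k | x) = π_k·f_k(x) / marginal(x), where marginal(x) = Σ_j π_j·f_j(x).
Exponential densities:
  L_1 = 0.4·e^(−0.4·0.9) = 0.4·e^(−0.3600) = 0.279071
  L_2 = 1.2·e^(−1.2·0.9) = 1.2·e^(−1.0800) = 0.407515
Weight by the priors:
  π_1·L_1 = 0.48 × 0.279071 = 0.133954
  π_2·L_2 = 0.52 × 0.407515 = 0.211908
Denominator: 0.133954 + 0.211908 = 0.345861
Responsibility of Cluster 2: 0.211908 / 0.345861 ≈ 0.613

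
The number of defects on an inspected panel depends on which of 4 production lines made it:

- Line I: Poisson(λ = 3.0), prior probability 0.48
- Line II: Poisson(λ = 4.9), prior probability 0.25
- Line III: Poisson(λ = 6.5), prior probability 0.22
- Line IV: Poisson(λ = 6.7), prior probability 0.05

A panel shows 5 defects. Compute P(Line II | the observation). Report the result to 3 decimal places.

The responsibility of component k is π_k f_k(x) divided by Σ_j π_j f_j(x).
Component likelihoods at x = 5 defects:
  p_I = e^(−3.0)·3.0^5/5! = 0.100819
  p_II = e^(−4.9)·4.9^5/5! = 0.17529
  p_III = e^(−6.5)·6.5^5/5! = 0.145369
  p_IV = e^(−6.7)·6.7^5/5! = 0.13849
Multiply by the mixture weights:
  π_I·p_I = 0.48 × 0.100819 = 0.048393
  π_II·p_II = 0.25 × 0.17529 = 0.0438224
  π_III·p_III = 0.22 × 0.145369 = 0.0319812
  π_IV·p_IV = 0.05 × 0.13849 = 0.00692452
Sum: 0.048393 + 0.0438224 + 0.0319812 + 0.00692452 = 0.131121
P(Line II | data) ≈ 0.334

0.334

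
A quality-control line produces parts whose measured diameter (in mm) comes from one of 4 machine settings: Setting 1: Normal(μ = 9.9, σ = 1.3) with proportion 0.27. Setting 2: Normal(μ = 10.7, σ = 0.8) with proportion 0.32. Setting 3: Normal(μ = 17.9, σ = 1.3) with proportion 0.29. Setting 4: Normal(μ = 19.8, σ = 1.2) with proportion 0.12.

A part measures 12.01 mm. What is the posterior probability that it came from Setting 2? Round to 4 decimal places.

The responsibility of component k is π_k f_k(x) divided by Σ_j π_j f_j(x).
Evaluate each component's likelihood at the observed value:
  L_1 = (1/(1.3·√(2π)))·exp(−(12.01−9.9)²/(2·1.3²)) = 0.306879·exp(-1.31719) = 0.0822089
  L_2 = (1/(0.8·√(2π)))·exp(−(12.01−10.7)²/(2·0.8²)) = 0.498678·exp(-1.34070) = 0.130485
  L_3 = (1/(1.3·√(2π)))·exp(−(12.01−17.9)²/(2·1.3²)) = 0.306879·exp(-10.26393) = 1.07003e-05
  L_4 = (1/(1.2·√(2π)))·exp(−(12.01−19.8)²/(2·1.2²)) = 0.332452·exp(-21.07087) = 2.34837e-10
Prior × likelihood for each component:
  π_1·L_1 = 0.27 × 0.0822089 = 0.0221964
  π_2·L_2 = 0.32 × 0.130485 = 0.0417552
  π_3·L_3 = 0.29 × 1.07003e-05 = 3.10309e-06
  π_4·L_4 = 0.12 × 2.34837e-10 = 2.81805e-11
Sum: 0.0221964 + 0.0417552 + 3.10309e-06 + 2.81805e-11 = 0.0639547
P(Setting 2 | x) = 0.0417552 / 0.0639547 ≈ 0.6529

0.6529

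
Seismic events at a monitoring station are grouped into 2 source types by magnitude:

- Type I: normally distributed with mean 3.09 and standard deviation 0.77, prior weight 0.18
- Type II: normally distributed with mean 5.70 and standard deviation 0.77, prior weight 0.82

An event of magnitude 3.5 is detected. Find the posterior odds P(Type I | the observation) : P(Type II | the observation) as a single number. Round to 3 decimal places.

11.286

Posterior odds = (π_i f_i(x)) / (π_j f_j(x)); the normalising sum cancels.
Component likelihoods at x = 3.5:
  f_I = (1/(0.77·√(2π)))·exp(−(3.5−3.09)²/(2·0.77²)) = 0.518107·exp(-0.14176) = 0.449628
  f_II = (1/(0.77·√(2π)))·exp(−(3.5−5.70)²/(2·0.77²)) = 0.518107·exp(-4.08163) = 0.00874558
Odds = (0.18/0.82) × (0.449628/0.00874558) = 0.219512 × 51.412 ≈ 11.286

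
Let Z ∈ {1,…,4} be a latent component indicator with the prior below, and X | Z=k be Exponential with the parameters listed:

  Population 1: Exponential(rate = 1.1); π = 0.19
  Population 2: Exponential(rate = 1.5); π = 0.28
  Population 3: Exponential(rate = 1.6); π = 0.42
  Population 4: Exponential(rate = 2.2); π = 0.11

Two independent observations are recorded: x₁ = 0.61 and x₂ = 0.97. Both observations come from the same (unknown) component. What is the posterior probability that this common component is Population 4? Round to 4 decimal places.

Posterior ∝ prior × likelihood, so P(k | x) ∝ π_k f_k(x); normalise over all components.
Since both observations come from the same component, the likelihood for component k is f_k(x₁)·f_k(x₂).
  L_1 = [1.1·e^(−1.1·0.61) = 1.1·e^(−0.6710) = 0.562317] × [0.378443] = 0.212805
  L_2 = [1.5·e^(−1.5·0.61) = 1.5·e^(−0.9150) = 0.600775] × [0.350101] = 0.210332
  L_3 = [1.6·e^(−1.6·0.61) = 1.6·e^(−0.9760) = 0.602905] × [0.338918] = 0.204335
  L_4 = [2.2·e^(−2.2·0.61) = 2.2·e^(−1.3420) = 0.57491] × [0.260398] = 0.149705
Multiply by the mixture weights:
  π_1·L_1 = 0.19 × 0.212805 = 0.0404329
  π_2·L_2 = 0.28 × 0.210332 = 0.0588929
  π_3·L_3 = 0.42 × 0.204335 = 0.0858208
  π_4·L_4 = 0.11 × 0.149705 = 0.0164676
Evidence: 0.0404329 + 0.0588929 + 0.0858208 + 0.0164676 = 0.201614
Responsibility of Population 4: 0.0164676 / 0.201614 ≈ 0.0817

0.0817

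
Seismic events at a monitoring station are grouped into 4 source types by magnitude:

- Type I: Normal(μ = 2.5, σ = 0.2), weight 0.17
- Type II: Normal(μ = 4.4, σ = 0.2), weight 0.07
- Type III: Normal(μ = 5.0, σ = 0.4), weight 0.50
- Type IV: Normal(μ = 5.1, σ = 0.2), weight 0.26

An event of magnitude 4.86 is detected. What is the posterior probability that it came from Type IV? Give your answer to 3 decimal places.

Posterior ∝ prior × likelihood, so P(k | x) ∝ π_k f_k(x); normalise over all components.
Normal densities:
  p_I = 1.15957e-30
  p_II = 0.141635
  p_III = 0.938101
  p_IV = 0.97093
Prior × likelihood for each component:
  π_I·p_I = 0.17 × 1.15957e-30 = 1.97127e-31
  π_II·p_II = 0.07 × 0.141635 = 0.00991446
  π_III·p_III = 0.50 × 0.938101 = 0.46905
  π_IV·p_IV = 0.26 × 0.97093 = 0.252442
Normaliser: 1.97127e-31 + 0.00991446 + 0.46905 + 0.252442 = 0.731407
P(Type IV | 4.86) ≈ 0.345

0.345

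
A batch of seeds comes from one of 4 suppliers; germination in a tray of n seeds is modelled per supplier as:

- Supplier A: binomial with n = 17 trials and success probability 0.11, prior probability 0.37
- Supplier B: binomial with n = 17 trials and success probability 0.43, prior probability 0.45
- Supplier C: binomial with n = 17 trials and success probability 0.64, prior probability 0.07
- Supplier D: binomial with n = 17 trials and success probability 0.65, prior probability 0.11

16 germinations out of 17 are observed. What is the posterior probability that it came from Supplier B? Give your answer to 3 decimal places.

0.006

Apply Bayes' rule: the posterior for each component is proportional to its prior times its likelihood at x.
Component likelihoods at x = 16 germinations out of 17:
  L_A = C(17,16)·0.11^16·0.89^1 = 17·4.59497e-16·0.89 = 6.95219e-15
  L_B = C(17,16)·0.43^16·0.57^1 = 17·1.36614e-06·0.57 = 1.32379e-05
  L_C = C(17,16)·0.64^16·0.36^1 = 17·0.000792282·0.36 = 0.00484876
  L_D = C(17,16)·0.65^16·0.35^1 = 17·0.00101535·0.35 = 0.0060413
Prior × likelihood for each component:
  P(Z=A)·L_A = 0.37 × 6.95219e-15 = 2.57231e-15
  P(Z=B)·L_B = 0.45 × 1.32379e-05 = 5.95705e-06
  P(Z=C)·L_C = 0.07 × 0.00484876 = 0.000339413
  P(Z=D)·L_D = 0.11 × 0.0060413 = 0.000664543
Sum: 2.57231e-15 + 5.95705e-06 + 0.000339413 + 0.000664543 = 0.00100991
P(Supplier B | the observation) = 5.95705e-06 / 0.00100991 ≈ 0.006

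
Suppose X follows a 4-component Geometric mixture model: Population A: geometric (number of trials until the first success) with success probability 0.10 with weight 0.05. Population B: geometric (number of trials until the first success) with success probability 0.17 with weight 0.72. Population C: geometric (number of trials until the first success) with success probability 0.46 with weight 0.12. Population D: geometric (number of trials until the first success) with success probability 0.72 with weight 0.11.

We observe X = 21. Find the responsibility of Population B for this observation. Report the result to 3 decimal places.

0.829

Apply Bayes' rule: the posterior for each component is proportional to its prior times its likelihood at x.
Evaluate each component's likelihood at the observed value:
  f_A = 0.10·(1−0.10)^20 = 0.10·0.121577 = 0.0121577
  f_B = 0.17·(1−0.17)^20 = 0.17·0.0240748 = 0.00409271
  f_C = 0.46·(1−0.46)^20 = 0.46·4.44504e-06 = 2.04472e-06
  f_D = 0.72·(1−0.72)^20 = 0.72·8.77325e-12 = 6.31674e-12
Unnormalised posteriors:
  π_A·f_A = 0.05 × 0.0121577 = 0.000607883
  π_B·f_B = 0.72 × 0.00409271 = 0.00294675
  π_C·f_C = 0.12 × 2.04472e-06 = 2.45366e-07
  π_D·f_D = 0.11 × 6.31674e-12 = 6.94842e-13
Denominator: 0.000607883 + 0.00294675 + 2.45366e-07 + 6.94842e-13 = 0.00355488
So the posterior for Population B is 0.00294675 / 0.00355488 ≈ 0.829.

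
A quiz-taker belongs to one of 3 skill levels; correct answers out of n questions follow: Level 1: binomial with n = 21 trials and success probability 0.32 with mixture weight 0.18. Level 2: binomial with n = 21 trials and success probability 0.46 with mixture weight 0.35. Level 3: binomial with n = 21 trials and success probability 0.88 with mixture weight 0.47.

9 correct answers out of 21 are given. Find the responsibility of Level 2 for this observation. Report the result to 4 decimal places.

0.7622

Posterior ∝ prior × likelihood, so P(k | x) ∝ w_k f_k(x); normalise over all components.
Component likelihoods at x = 9 correct answers out of 21:
  p_1 = 0.101088
  p_2 = 0.166644
  p_3 = 8.29398e-07
Multiply by the mixture weights:
  w_1·p_1 = 0.18 × 0.101088 = 0.0181959
  w_2·p_2 = 0.35 × 0.166644 = 0.0583254
  w_3·p_3 = 0.47 × 8.29398e-07 = 3.89817e-07
Denominator: 0.0181959 + 0.0583254 + 3.89817e-07 = 0.0765217
Responsibility of Level 2: 0.0583254 / 0.0765217 ≈ 0.7622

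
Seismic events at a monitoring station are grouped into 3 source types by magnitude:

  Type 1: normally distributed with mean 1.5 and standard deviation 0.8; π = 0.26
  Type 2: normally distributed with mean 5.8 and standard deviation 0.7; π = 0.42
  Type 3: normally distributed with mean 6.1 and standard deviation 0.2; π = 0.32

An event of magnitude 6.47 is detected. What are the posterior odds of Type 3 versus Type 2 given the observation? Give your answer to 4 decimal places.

Posterior odds = (P(Z=i) f_i(x)) / (P(Z=j) f_j(x)); the normalising sum cancels.
Normal densities:
  p_1 = 2.07486e-09
  p_2 = 0.360478
  p_3 = 0.360324
0.115304 / 0.151401 ≈ 0.7616

0.7616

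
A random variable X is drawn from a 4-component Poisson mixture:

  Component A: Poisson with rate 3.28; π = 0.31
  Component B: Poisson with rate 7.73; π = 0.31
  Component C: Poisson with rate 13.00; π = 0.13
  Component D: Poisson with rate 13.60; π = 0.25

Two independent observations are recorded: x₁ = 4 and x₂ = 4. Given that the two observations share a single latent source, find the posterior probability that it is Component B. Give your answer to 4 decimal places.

0.1149

Apply Bayes' rule: the posterior for each component is proportional to its prior times its likelihood at x.
Since both observations come from the same component, the likelihood for component k is f_k(x₁)·f_k(x₂).
  p_A = [e^(−3.28)·3.28^4/4! = 0.181467] × [0.181467] = 0.0329304
  p_B = [e^(−7.73)·7.73^4/4! = 0.0653748] × [0.0653748] = 0.00427386
  p_C = [e^(−13.00)·13.00^4/4! = 0.00268989] × [0.00268989] = 7.23549e-06
  p_D = [e^(−13.60)·13.60^4/4! = 0.00176823] × [0.00176823] = 3.12665e-06
Unnormalised posteriors:
  π_A·p_A = 0.31 × 0.0329304 = 0.0102084
  π_B·p_B = 0.31 × 0.00427386 = 0.0013249
  π_C·p_C = 0.13 × 7.23549e-06 = 9.40613e-07
  π_D·p_D = 0.25 × 3.12665e-06 = 7.81662e-07
Denominator: 0.0102084 + 0.0013249 + 9.40613e-07 + 7.81662e-07 = 0.011535
P(Component B | x₁,x₂) ≈ 0.1149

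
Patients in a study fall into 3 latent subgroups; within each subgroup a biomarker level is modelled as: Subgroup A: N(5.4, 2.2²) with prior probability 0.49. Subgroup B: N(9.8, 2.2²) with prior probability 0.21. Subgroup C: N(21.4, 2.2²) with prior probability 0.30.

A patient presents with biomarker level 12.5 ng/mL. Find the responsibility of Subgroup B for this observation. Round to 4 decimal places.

0.9728

P(component k | x) = π_k·f_k(x) / marginal(x), where marginal(x) = Σ_j π_j·f_j(x).
Normal densities:
  p_A = (1/(2.2·√(2π)))·exp(−(12.5−5.4)²/(2·2.2²)) = 0.181337·exp(-5.20764) = 0.000992741
  p_B = (1/(2.2·√(2π)))·exp(−(12.5−9.8)²/(2·2.2²)) = 0.181337·exp(-0.75310) = 0.0853927
  p_C = (1/(2.2·√(2π)))·exp(−(12.5−21.4)²/(2·2.2²)) = 0.181337·exp(-8.18285) = 5.06664e-05
Weight by the priors:
  π_A·p_A = 0.49 × 0.000992741 = 0.000486443
  π_B·p_B = 0.21 × 0.0853927 = 0.0179325
  π_C·p_C = 0.30 × 5.06664e-05 = 1.51999e-05
Denominator: 0.000486443 + 0.0179325 + 1.51999e-05 = 0.0184341
So the posterior for Subgroup B is 0.0179325 / 0.0184341 ≈ 0.9728.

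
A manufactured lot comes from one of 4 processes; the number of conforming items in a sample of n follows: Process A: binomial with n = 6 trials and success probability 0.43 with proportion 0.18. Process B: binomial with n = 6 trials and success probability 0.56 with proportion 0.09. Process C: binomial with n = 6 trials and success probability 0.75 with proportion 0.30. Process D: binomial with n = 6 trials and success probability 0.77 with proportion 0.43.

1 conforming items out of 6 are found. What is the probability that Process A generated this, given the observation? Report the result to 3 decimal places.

0.787

By Bayes' theorem, P(k | x) = π_k f_k(x) / Σ_j π_j f_j(x).
Component likelihoods at x = 1 conforming items out of 6:
  p_A = C(6,1)·0.43^1·0.57^5 = 6·0.43·0.0601692 = 0.155237
  p_B = C(6,1)·0.56^1·0.44^5 = 6·0.56·0.0164916 = 0.0554119
  p_C = C(6,1)·0.75^1·0.25^5 = 6·0.75·0.000976562 = 0.00439453
  p_D = C(6,1)·0.77^1·0.23^5 = 6·0.77·0.000643634 = 0.00297359
Weight by the priors:
  π_A·p_A = 0.18 × 0.155237 = 0.0279426
  π_B·p_B = 0.09 × 0.0554119 = 0.00498707
  π_C·p_C = 0.30 × 0.00439453 = 0.00131836
  π_D·p_D = 0.43 × 0.00297359 = 0.00127864
Sum: 0.0279426 + 0.00498707 + 0.00131836 + 0.00127864 = 0.0355266
Responsibility of Process A: 0.0279426 / 0.0355266 ≈ 0.787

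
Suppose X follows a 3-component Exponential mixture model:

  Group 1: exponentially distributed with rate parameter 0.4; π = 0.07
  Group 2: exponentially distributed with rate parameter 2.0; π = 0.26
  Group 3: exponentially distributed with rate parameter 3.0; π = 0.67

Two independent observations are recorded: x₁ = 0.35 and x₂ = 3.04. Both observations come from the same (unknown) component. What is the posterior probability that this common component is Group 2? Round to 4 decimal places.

0.2749

By Bayes' theorem, P(k | x) = w_k f_k(x) / Σ_j w_j f_j(x).
Since both observations come from the same component, the likelihood for component k is f_k(x₁)·f_k(x₂).
  L_1 = [0.347743] × [0.118565] = 0.0412303
  L_2 = [0.993171] × [0.00457635] = 0.0045451
  L_3 = [1.04981] × [0.000328364] = 0.000344721
Unnormalised posteriors:
  w_1·L_1 = 0.07 × 0.0412303 = 0.00288612
  w_2·L_2 = 0.26 × 0.0045451 = 0.00118173
  w_3·L_3 = 0.67 × 0.000344721 = 0.000230963
Marginal: 0.00288612 + 0.00118173 + 0.000230963 = 0.00429881
P(Group 2 | x₁, x₂) = 0.00118173 / 0.00429881 ≈ 0.2749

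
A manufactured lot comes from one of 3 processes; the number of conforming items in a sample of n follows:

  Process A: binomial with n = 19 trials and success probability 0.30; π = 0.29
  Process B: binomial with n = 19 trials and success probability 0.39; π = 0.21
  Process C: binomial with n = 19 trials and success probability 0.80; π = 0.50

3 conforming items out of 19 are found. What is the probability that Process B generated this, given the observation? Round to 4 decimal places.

0.1496

The responsibility of component k is w_k f_k(x) divided by Σ_j w_j f_j(x).
Evaluate each component's likelihood at the observed value:
  L_A = 0.0869473
  L_B = 0.0211249
  L_C = 3.25142e-09
Unnormalised posteriors:
  w_A·L_A = 0.29 × 0.0869473 = 0.0252147
  w_B·L_B = 0.21 × 0.0211249 = 0.00443623
  w_C·L_C = 0.50 × 3.25142e-09 = 1.62571e-09
Sum: 0.0252147 + 0.00443623 + 1.62571e-09 = 0.029651
So the posterior for Process B is 0.00443623 / 0.029651 ≈ 0.1496.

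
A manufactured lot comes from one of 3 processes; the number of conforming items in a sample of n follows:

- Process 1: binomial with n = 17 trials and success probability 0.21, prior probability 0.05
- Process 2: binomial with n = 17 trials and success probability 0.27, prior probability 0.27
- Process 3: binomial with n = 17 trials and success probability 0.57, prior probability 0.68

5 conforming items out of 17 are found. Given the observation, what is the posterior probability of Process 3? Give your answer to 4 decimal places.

0.1396

By Bayes' theorem, P(k | x) = π_k f_k(x) / Σ_j π_j f_j(x).
Binomial probabilities:
  f_1 = 0.149339
  f_2 = 0.20335
  f_3 = 0.0148781
Unnormalised posteriors:
  π_1·f_1 = 0.05 × 0.149339 = 0.00746693
  π_2·f_2 = 0.27 × 0.20335 = 0.0549044
  π_3·f_3 = 0.68 × 0.0148781 = 0.0101171
Marginal: 0.00746693 + 0.0549044 + 0.0101171 = 0.0724884
Responsibility of Process 3: 0.0101171 / 0.0724884 ≈ 0.1396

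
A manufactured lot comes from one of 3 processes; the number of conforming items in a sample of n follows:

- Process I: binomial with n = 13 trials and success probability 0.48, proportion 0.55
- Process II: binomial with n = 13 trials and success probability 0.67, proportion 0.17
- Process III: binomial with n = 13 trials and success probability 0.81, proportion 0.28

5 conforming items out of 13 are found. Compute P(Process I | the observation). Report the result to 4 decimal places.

Posterior ∝ prior × likelihood, so P(k | x) ∝ w_k f_k(x); normalise over all components.
Component likelihoods at x = 5 conforming items out of 13:
  p_I = C(13,5)·0.48^5·0.52^8 = 1287·0.0254804·0.00534597 = 0.175312
  p_II = C(13,5)·0.67^5·0.33^8 = 1287·0.135013·0.000140641 = 0.0244379
  p_III = C(13,5)·0.81^5·0.19^8 = 1287·0.348678·1.69836e-06 = 0.000762136
Multiply by the mixture weights:
  w_I·p_I = 0.55 × 0.175312 = 0.0964216
  w_II·p_II = 0.17 × 0.0244379 = 0.00415444
  w_III·p_III = 0.28 × 0.000762136 = 0.000213398
Evidence: 0.0964216 + 0.00415444 + 0.000213398 = 0.100789
P(Process I | the observation) = 0.0964216 / 0.100789 ≈ 0.9567

0.9567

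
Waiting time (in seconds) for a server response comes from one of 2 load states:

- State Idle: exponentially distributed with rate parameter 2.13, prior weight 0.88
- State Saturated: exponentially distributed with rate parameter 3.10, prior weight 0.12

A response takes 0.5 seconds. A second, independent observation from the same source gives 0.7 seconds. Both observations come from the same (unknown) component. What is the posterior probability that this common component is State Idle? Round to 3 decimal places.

Posterior ∝ prior × likelihood, so P(k | x) ∝ P(Z=k) f_k(x); normalise over all components.
Since both observations come from the same component, the likelihood for component k is f_k(x₁)·f_k(x₂).
  f_Idle = [2.13·e^(−2.13·0.5) = 2.13·e^(−1.0650) = 0.73427] × [0.479564] = 0.35213
  f_Saturated = [3.10·e^(−3.10·0.5) = 3.10·e^(−1.5500) = 0.657969] × [0.353951] = 0.232888
Multiply by the mixture weights:
  P(Z=Idle)·f_Idle = 0.88 × 0.35213 = 0.309874
  P(Z=Saturated)·f_Saturated = 0.12 × 0.232888 = 0.0279466
Normaliser: 0.309874 + 0.0279466 = 0.337821
P(State Idle | data) ≈ 0.917

0.917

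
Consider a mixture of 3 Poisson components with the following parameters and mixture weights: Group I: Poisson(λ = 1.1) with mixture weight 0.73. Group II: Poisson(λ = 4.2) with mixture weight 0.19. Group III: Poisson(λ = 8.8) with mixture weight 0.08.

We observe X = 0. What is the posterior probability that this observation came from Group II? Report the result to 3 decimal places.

Apply Bayes' rule: the posterior for each component is proportional to its prior times its likelihood at x.
Component likelihoods at x = 0:
  f_I = e^(−1.1)·1.1^0/0! = 0.332871
  f_II = e^(−4.2)·4.2^0/0! = 0.0149956
  f_III = e^(−8.8)·8.8^0/0! = 0.000150733
Multiply by the mixture weights:
  π_I·f_I = 0.73 × 0.332871 = 0.242996
  π_II·f_II = 0.19 × 0.0149956 = 0.00284916
  π_III·f_III = 0.08 × 0.000150733 = 1.20586e-05
Sum: 0.242996 + 0.00284916 + 1.20586e-05 = 0.245857
Responsibility of Group II: 0.00284916 / 0.245857 ≈ 0.012

0.012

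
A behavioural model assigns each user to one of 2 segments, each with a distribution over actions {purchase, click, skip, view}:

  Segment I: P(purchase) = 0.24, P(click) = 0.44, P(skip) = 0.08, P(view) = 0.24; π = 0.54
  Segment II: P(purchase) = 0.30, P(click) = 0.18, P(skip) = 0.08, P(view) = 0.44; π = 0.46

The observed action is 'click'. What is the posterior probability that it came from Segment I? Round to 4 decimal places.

Posterior ∝ prior × likelihood, so P(k | x) ∝ π_k f_k(x); normalise over all components.
Evaluate each component's likelihood at the observed value:
  L_I = 0.44
  L_II = 0.18
Unnormalised posteriors:
  π_I·L_I = 0.54 × 0.44 = 0.2376
  π_II·L_II = 0.46 × 0.18 = 0.0828
Sum: 0.2376 + 0.0828 = 0.3204
Responsibility of Segment I: 0.2376 / 0.3204 ≈ 0.7416

0.7416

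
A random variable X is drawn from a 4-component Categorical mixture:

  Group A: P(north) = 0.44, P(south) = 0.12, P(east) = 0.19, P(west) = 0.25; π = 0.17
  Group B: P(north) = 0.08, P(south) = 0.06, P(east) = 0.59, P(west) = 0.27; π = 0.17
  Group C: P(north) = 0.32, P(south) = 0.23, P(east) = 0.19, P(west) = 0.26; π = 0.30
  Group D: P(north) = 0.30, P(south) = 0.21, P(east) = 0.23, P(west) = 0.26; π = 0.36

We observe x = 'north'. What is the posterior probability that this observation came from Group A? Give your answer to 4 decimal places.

By Bayes' theorem, P(k | x) = π_k f_k(x) / Σ_j π_j f_j(x).
Component likelihoods at x = 'north':
  L_A = P(north | comp) = 0.44
  L_B = P(north | comp) = 0.08
  L_C = P(north | comp) = 0.32
  L_D = P(north | comp) = 0.30
Prior × likelihood for each component:
  π_A·L_A = 0.17 × 0.44 = 0.0748
  π_B·L_B = 0.17 × 0.08 = 0.0136
  π_C·L_C = 0.30 × 0.32 = 0.096
  π_D·L_D = 0.36 × 0.3 = 0.108
Evidence: 0.0748 + 0.0136 + 0.096 + 0.108 = 0.2924
So the posterior for Group A is 0.0748 / 0.2924 ≈ 0.2558.

0.2558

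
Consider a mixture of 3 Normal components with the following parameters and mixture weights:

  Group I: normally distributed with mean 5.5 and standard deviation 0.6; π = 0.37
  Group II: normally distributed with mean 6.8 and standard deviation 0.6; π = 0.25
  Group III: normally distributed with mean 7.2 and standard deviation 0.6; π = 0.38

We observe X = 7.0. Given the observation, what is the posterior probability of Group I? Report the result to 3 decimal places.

Posterior ∝ prior × likelihood, so P(k | x) ∝ π_k f_k(x); normalise over all components.
Component likelihoods at x = 7.0:
  p_I = (1/(0.6·√(2π)))·exp(−(7.0−5.5)²/(2·0.6²)) = 0.664904·exp(-3.12500) = 0.0292138
  p_II = (1/(0.6·√(2π)))·exp(−(7.0−6.8)²/(2·0.6²)) = 0.664904·exp(-0.05556) = 0.628972
  p_III = (1/(0.6·√(2π)))·exp(−(7.0−7.2)²/(2·0.6²)) = 0.664904·exp(-0.05556) = 0.628972
Prior × likelihood for each component:
  π_I·p_I = 0.37 × 0.0292138 = 0.0108091
  π_II·p_II = 0.25 × 0.628972 = 0.157243
  π_III·p_III = 0.38 × 0.628972 = 0.239009
Denominator: 0.0108091 + 0.157243 + 0.239009 = 0.407062
So the posterior for Group I is 0.0108091 / 0.407062 ≈ 0.027.

0.027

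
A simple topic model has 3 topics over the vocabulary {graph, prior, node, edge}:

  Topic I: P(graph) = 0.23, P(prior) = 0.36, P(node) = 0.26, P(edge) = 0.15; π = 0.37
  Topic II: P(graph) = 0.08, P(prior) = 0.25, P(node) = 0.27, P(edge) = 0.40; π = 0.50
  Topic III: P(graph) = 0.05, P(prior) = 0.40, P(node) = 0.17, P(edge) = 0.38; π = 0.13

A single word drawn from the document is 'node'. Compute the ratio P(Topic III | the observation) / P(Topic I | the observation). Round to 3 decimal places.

The posterior odds equal the prior odds times the likelihood ratio: (P(Z=i)/P(Z=j))·(f_i(x)/f_j(x)).
Component likelihoods at x = 'node':
  f_I = P(node | comp) = 0.26
  f_II = P(node | comp) = 0.27
  f_III = P(node | comp) = 0.17
Posterior odds = (P(Z=III)·f_III) / (P(Z=I)·f_I) = (0.13·0.17) / (0.37·0.26) = 0.0221 / 0.0962 ≈ 0.230

0.230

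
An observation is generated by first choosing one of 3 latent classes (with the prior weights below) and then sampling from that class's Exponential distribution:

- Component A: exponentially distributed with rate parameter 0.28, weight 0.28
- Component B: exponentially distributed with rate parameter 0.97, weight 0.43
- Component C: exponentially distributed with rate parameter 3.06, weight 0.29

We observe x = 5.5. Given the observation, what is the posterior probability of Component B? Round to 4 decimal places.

0.1068

Apply Bayes' rule: the posterior for each component is proportional to its prior times its likelihood at x.
Component likelihoods at x = 5.5:
  p_A = 0.0600267
  p_B = 0.00467531
  p_C = 1.50157e-07
Prior × likelihood for each component:
  π_A·p_A = 0.28 × 0.0600267 = 0.0168075
  π_B·p_B = 0.43 × 0.00467531 = 0.00201038
  π_C·p_C = 0.29 × 1.50157e-07 = 4.35455e-08
Denominator: 0.0168075 + 0.00201038 + 4.35455e-08 = 0.0188179
P(Component B | data) ≈ 0.1068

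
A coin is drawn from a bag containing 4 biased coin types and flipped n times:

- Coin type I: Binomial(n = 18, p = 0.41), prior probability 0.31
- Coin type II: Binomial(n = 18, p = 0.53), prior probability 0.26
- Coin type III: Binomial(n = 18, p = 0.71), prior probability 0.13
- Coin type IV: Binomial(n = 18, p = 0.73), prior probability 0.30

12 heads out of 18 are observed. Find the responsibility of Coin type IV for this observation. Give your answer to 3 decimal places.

0.475

Posterior ∝ prior × likelihood, so P(k | x) ∝ π_k f_k(x); normalise over all components.
Binomial probabilities:
  f_I = 0.0176681
  f_II = 0.0983035
  f_III = 0.181201
  f_IV = 0.164713
Weight by the priors:
  π_I·f_I = 0.31 × 0.0176681 = 0.00547711
  π_II·f_II = 0.26 × 0.0983035 = 0.0255589
  π_III·f_III = 0.13 × 0.181201 = 0.0235561
  π_IV·f_IV = 0.30 × 0.164713 = 0.049414
Evidence: 0.00547711 + 0.0255589 + 0.0235561 + 0.049414 = 0.104006
P(Coin type IV | x) ≈ 0.475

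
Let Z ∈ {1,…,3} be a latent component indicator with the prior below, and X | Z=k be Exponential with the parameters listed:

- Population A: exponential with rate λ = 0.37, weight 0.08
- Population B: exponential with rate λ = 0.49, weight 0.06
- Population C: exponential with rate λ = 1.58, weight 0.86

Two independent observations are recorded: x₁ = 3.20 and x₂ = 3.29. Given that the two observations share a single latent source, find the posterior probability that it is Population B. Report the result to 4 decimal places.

By Bayes' theorem, P(k | x) = π_k f_k(x) / Σ_j π_j f_j(x).
Since both observations come from the same component, the likelihood for component k is f_k(x₁)·f_k(x₂).
  f_A = [0.113239] × [0.10953] = 0.0124032
  f_B = [0.102146] × [0.0977395] = 0.00998372
  f_C = [0.0100662] × [0.00873188] = 8.78965e-05
Multiply by the mixture weights:
  π_A·f_A = 0.08 × 0.0124032 = 0.000992252
  π_B·f_B = 0.06 × 0.00998372 = 0.000599023
  π_C·f_C = 0.86 × 8.78965e-05 = 7.5591e-05
Denominator: 0.000992252 + 0.000599023 + 7.5591e-05 = 0.00166687
P(Population B | x₁,x₂) = 0.000599023 / 0.00166687 ≈ 0.3594

0.3594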